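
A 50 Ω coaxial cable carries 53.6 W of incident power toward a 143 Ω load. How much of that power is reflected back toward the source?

P_reflected ≈ 12.4 W

Γ = (143 − 50)/(143 + 50) = 0.482
|Γ|² = 0.232
P_refl = |Γ|²·P_inc = 12.4 W, P_del = (1 − |Γ|²)·P_inc = 41.2 W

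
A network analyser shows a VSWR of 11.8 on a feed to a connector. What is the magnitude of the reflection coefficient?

|Γ| ≈ 0.844

|Γ| = (S − 1)/(S + 1) = (11.8 − 1)/(11.8 + 1) = 10.8/12.8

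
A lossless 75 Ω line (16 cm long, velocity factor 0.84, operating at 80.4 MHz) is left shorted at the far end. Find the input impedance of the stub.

Z_in ≈ +j24.9 Ω

λ = v/f = 0.84·c / 80.4 MHz = 3.13 m
βl = 2π·l/λ = 2π × 0.051 = 18.4°
tan(βl) = 0.332
For a shorted stub, Z_in = jZ_0·tan(βl)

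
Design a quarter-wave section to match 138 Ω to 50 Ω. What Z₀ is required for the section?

Z_qwt ≈ 83.1 Ω

Z_qwt = √(Z_0·R_L) = √(50 × 138) = √6900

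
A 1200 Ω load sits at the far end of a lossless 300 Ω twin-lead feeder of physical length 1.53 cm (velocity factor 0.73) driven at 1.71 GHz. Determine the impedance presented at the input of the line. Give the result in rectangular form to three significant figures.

λ = v/f = 0.73·c / 1.71 GHz = 0.128 m
βl = 2π·l/λ = 2π × 0.119 = 43°
tan(βl) = tan(43°) = 0.933
Z_in = Z_0·(Z_L + jZ_0·tanβl)/(Z_0 + jZ_L·tanβl)
     = 300·(1200 + j280)/(300 + j1120)

Z_in ≈ 150 − j281 Ω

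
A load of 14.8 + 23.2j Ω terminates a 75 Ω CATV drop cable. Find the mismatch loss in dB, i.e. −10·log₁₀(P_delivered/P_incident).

mismatch loss ≈ 2.87 dB

Γ = (-60.2 + j23.2)/(89.8 + j23.2), |Γ| = 0.696
|Γ|² = 0.484, so P_del/P_inc = 1 − |Γ|² = 0.516
ML = −10·log₁₀(1 − |Γ|²)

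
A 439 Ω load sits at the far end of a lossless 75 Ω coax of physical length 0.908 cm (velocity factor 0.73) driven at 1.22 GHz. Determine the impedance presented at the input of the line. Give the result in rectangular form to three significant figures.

Z_in ≈ 103 − j174 Ω

λ = v/f = 0.73·c / 1.22 GHz = 0.18 m
βl = 2π·l/λ = 2π × 0.0506 = 18.2°
tan(βl) = tan(18.2°) = 0.329
Z_in = Z_0·(Z_L + jZ_0·tanβl)/(Z_0 + jZ_L·tanβl)
     = 75·(439 + j24.7)/(75 + j144)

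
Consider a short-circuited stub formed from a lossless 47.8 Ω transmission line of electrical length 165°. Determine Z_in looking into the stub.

tan(βl) = -0.268
For a short-circuited stub, Z_in = jZ_0·tan(βl)

Z_in ≈ −j12.8 Ω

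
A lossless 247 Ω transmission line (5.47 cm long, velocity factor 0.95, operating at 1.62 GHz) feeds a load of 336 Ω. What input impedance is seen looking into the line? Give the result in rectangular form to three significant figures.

λ = v/f = 0.95·c / 1.62 GHz = 0.176 m
βl = 2π·l/λ = 2π × 0.311 = 112°
tan(βl) = tan(112°) = -2.48
Z_in = Z_0·(Z_L + jZ_0·tanβl)/(Z_0 + jZ_L·tanβl)
     = 247·(336 − j613)/(247 − j834)

Z_in ≈ 194 + j42 Ω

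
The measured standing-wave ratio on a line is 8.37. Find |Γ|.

|Γ| = (S − 1)/(S + 1) = (8.37 − 1)/(8.37 + 1) = 7.37/9.37

|Γ| ≈ 0.787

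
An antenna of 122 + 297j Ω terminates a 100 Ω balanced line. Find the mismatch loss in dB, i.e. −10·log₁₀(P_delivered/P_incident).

mismatch loss ≈ 4.5 dB

Γ = (22 + j297)/(222 + j297), |Γ| = 0.803
|Γ|² = 0.645, so P_del/P_inc = 1 − |Γ|² = 0.355
ML = −10·log₁₀(1 − |Γ|²)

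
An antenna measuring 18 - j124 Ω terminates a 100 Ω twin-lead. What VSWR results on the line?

VSWR ≈ 14.2

Γ = (Z_L − Z_0)/(Z_L + Z_0) = (-82 − j124)/(118 − j124)
|Γ| = 149/171 = 0.868
VSWR = (1 + |Γ|)/(1 − |Γ|) = 1.87/0.132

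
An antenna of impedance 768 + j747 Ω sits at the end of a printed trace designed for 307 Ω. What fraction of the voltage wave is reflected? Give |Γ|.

Γ = (Z_L − Z_0)/(Z_L + Z_0) = (461 + j747)/(1075 + j747)
|Γ| = 878/1310

|Γ| ≈ 0.671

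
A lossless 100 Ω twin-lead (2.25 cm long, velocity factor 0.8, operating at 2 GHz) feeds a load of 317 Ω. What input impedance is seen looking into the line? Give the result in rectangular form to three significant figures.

λ = v/f = 0.8·c / 2 GHz = 0.12 m
βl = 2π·l/λ = 2π × 0.188 = 67.5°
tan(βl) = tan(67.5°) = 2.41
Z_in = Z_0·(Z_L + jZ_0·tanβl)/(Z_0 + jZ_L·tanβl)
     = 100·(317 + j241)/(100 + j765)

Z_in ≈ 36.3 − j36.7 Ω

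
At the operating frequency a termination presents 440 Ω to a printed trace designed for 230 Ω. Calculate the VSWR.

VSWR ≈ 1.91

Γ = (440 − 230)/(440 + 230) = 0.313
VSWR = (1 + 0.313)/(1 − 0.313)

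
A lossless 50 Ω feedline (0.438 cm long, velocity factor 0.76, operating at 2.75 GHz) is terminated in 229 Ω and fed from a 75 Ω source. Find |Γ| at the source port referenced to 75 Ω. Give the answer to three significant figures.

λ = v/f = 0.76·c / 2.75 GHz = 0.0829 m
βl = 2π·l/λ = 2π × 0.0528 = 19°
tan(βl) = 0.345
Z_in = Z_0·(Z_L + jZ_0·tanβl)/(Z_0 + jZ_L·tanβl) = 73.4 − j98.6 Ω
Γ_s = (Z_in − Z_s)/(Z_in + Z_s) = (-1.63 − j98.6)/(148 − j98.6), |Γ_s| = 0.554

|Γ| ≈ 0.554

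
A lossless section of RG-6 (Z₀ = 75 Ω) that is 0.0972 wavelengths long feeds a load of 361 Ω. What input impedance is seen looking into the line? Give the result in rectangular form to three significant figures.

βl = 2π × 0.0972 = 35°
tan(βl) = tan(35°) = 0.7
Z_in = Z_0·(Z_L + jZ_0·tanβl)/(Z_0 + jZ_L·tanβl)
     = 75·(361 + j52.5)/(75 + j253)

Z_in ≈ 43.5 − j94.2 Ω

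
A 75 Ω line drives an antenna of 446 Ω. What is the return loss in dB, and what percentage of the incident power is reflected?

Γ = (446 − 75)/(446 + 75) = 0.712
RL = −20·log₁₀(0.712) = 2.95 dB
P_refl/P_inc = |Γ|² = 0.507

RL ≈ 2.95 dB; 50.7% of incident power reflected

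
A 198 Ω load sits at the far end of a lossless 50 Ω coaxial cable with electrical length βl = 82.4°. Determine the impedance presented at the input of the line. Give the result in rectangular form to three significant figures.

tan(βl) = tan(82.4°) = 7.49
Z_in = Z_0·(Z_L + jZ_0·tanβl)/(Z_0 + jZ_L·tanβl)
     = 50·(198 + j375)/(50 + j1480)

Z_in ≈ 12.8 − j6.24 Ω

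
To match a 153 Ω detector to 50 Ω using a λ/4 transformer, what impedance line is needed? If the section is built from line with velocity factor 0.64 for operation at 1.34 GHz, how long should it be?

Z_qwt = √(Z_0·R_L) = √(50 × 153) = √7650
λ = 0.64·c/f = 0.143 m, so l = λ/4 = 0.0358 m

Z_qwt ≈ 87.5 Ω; length ≈ 3.58 cm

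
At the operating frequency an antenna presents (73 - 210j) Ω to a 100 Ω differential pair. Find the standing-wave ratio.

VSWR ≈ 8.02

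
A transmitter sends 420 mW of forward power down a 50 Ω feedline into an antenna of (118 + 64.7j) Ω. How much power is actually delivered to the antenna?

P_delivered ≈ 306 mW

|Γ| = |(68 + j64.7)/(168 + j64.7)| = 0.521
|Γ|² = 0.272
P_refl = |Γ|²·P_inc = 114 mW, P_del = (1 − |Γ|²)·P_inc = 306 mW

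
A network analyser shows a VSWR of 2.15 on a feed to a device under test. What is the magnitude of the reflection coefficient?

|Γ| ≈ 0.365

|Γ| = (S − 1)/(S + 1) = (2.15 − 1)/(2.15 + 1) = 1.15/3.15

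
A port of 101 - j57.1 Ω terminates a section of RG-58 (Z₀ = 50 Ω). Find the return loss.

Γ = (51 − j57.1)/(151 − j57.1), |Γ| = 0.474
RL = −20·log₁₀|Γ| = −20·log₁₀(0.474)

RL ≈ 6.48 dB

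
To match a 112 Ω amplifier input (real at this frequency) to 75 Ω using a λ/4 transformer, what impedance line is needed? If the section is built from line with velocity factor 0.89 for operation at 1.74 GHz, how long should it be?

Z_qwt = √(Z_0·R_L) = √(75 × 112) = √8400
λ = 0.89·c/f = 0.153 m, so l = λ/4 = 0.0384 m

Z_qwt ≈ 91.7 Ω; length ≈ 3.84 cm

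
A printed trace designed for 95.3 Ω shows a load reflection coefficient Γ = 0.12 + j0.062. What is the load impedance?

Z_L ≈ 120 + j15.2 Ω

Z_L = Z_0·(1 + Γ)/(1 − Γ) = 95.3·(1.12 + j0.062)/(0.88 − j0.062)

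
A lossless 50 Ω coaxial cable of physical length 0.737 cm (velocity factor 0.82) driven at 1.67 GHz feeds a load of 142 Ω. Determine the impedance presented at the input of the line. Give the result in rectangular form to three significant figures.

λ = v/f = 0.82·c / 1.67 GHz = 0.147 m
βl = 2π·l/λ = 2π × 0.05 = 18°
tan(βl) = tan(18°) = 0.325
Z_in = Z_0·(Z_L + jZ_0·tanβl)/(Z_0 + jZ_L·tanβl)
     = 50·(142 + j16.3)/(50 + j46.2)

Z_in ≈ 84.7 − j62 Ω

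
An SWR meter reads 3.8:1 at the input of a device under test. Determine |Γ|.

|Γ| = (S − 1)/(S + 1) = (3.8 − 1)/(3.8 + 1) = 2.8/4.8

|Γ| ≈ 0.583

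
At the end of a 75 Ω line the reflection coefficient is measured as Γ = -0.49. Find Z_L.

Z_L ≈ 25.7 Ω

Z_L = Z_0·(1 + Γ)/(1 − Γ) = 75·(0.51)/(1.49)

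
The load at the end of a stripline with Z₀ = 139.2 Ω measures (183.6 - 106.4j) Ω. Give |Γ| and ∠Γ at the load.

Γ ≈ 0.339 ∠ -49.1°

Γ = (Z_L − Z_0)/(Z_L + Z_0) = (44.4 − j106.4)/(322.8 − j106.4)
|Γ| = 115/340 = 0.339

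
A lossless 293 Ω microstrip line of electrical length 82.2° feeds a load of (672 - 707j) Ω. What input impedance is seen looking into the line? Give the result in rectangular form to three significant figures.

Z_in ≈ 58.2 + j24.6 Ω

tan(βl) = tan(82.2°) = 7.3
Z_in = Z_0·(Z_L + jZ_0·tanβl)/(Z_0 + jZ_L·tanβl)
     = 293·(672 + j1430)/(5450 + j4910)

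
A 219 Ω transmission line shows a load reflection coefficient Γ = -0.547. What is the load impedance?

Z_L = Z_0·(1 + Γ)/(1 − Γ) = 219·(0.453)/(1.55)

Z_L ≈ 64.1 Ω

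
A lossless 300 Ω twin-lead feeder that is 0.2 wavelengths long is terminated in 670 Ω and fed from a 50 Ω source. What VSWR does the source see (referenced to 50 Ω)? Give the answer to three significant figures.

VSWR ≈ 3.79

βl = 2π × 0.2 = 72°
tan(βl) = 3.08
Z_in = Z_0·(Z_L + jZ_0·tanβl)/(Z_0 + jZ_L·tanβl) = 145 − j76.3 Ω
Γ_s = (Z_in − Z_s)/(Z_in + Z_s) = (95.4 − j76.3)/(195 − j76.3), |Γ_s| = 0.582
VSWR = (1 + |Γ_s|)/(1 − |Γ_s|)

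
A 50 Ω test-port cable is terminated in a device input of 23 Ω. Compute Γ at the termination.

Γ = -0.37

Γ = (Z_L − Z_0)/(Z_L + Z_0) = (23 − 50)/(23 + 50) = -27/73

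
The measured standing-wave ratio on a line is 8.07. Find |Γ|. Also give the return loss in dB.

|Γ| ≈ 0.779; return loss ≈ 2.16 dB

|Γ| = (S − 1)/(S + 1) = (8.07 − 1)/(8.07 + 1) = 7.07/9.07
RL = −20·log₁₀|Γ| = −20·log₁₀(0.779)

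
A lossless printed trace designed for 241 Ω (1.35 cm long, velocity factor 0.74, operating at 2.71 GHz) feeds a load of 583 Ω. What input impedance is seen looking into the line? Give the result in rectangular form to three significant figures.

Z_in ≈ 127 − j112 Ω

λ = v/f = 0.74·c / 2.71 GHz = 0.0819 m
βl = 2π·l/λ = 2π × 0.165 = 59.3°
tan(βl) = tan(59.3°) = 1.69
Z_in = Z_0·(Z_L + jZ_0·tanβl)/(Z_0 + jZ_L·tanβl)
     = 241·(583 + j406)/(241 + j983)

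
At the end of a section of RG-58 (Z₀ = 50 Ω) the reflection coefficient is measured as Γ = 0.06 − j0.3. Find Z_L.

Z_L ≈ 46.5 − j30.8 Ω

Z_L = Z_0·(1 + Γ)/(1 − Γ) = 50·(1.06 − j0.3)/(0.94 + j0.3)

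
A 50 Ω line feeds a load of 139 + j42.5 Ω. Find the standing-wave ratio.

Γ = (Z_L − Z_0)/(Z_L + Z_0) = (89 + j42.5)/(189 + j42.5)
|Γ| = 98.6/194 = 0.509
VSWR = (1 + |Γ|)/(1 − |Γ|) = 1.51/0.491

VSWR ≈ 3.07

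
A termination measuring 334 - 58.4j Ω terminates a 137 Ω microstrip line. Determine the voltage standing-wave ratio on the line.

Γ = (Z_L − Z_0)/(Z_L + Z_0) = (197 − j58.4)/(471 − j58.4)
|Γ| = 205/475 = 0.433
VSWR = (1 + |Γ|)/(1 − |Γ|) = 1.43/0.567

VSWR ≈ 2.53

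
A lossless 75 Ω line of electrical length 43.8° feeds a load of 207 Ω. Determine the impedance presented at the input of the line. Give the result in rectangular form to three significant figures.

Z_in ≈ 49.6 − j59.5 Ω

tan(βl) = tan(43.8°) = 0.959
Z_in = Z_0·(Z_L + jZ_0·tanβl)/(Z_0 + jZ_L·tanβl)
     = 75·(207 + j71.9)/(75 + j199)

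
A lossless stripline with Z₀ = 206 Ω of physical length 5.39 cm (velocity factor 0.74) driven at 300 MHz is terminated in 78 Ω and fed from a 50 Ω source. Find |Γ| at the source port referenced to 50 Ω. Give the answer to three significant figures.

|Γ| ≈ 0.569

λ = v/f = 0.74·c / 300 MHz = 0.74 m
βl = 2π·l/λ = 2π × 0.0728 = 26.2°
tan(βl) = 0.493
Z_in = Z_0·(Z_L + jZ_0·tanβl)/(Z_0 + jZ_L·tanβl) = 93.7 + j84 Ω
Γ_s = (Z_in − Z_s)/(Z_in + Z_s) = (43.7 + j84)/(144 + j84), |Γ_s| = 0.569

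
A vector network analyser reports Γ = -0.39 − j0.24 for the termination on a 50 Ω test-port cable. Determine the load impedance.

Z_L ≈ 19.9 − j12.1 Ω

Z_L = Z_0·(1 + Γ)/(1 − Γ) = 50·(0.61 − j0.24)/(1.39 + j0.24)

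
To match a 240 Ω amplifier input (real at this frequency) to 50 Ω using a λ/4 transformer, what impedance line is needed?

Z_qwt ≈ 110 Ω

Z_qwt = √(Z_0·R_L) = √(50 × 240) = √12000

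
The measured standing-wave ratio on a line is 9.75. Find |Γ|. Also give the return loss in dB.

|Γ| = (S − 1)/(S + 1) = (9.75 − 1)/(9.75 + 1) = 8.75/10.8
RL = −20·log₁₀|Γ| = −20·log₁₀(0.814)

|Γ| ≈ 0.814; return loss ≈ 1.79 dB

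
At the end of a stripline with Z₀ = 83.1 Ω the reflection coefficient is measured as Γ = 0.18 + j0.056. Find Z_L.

Z_L = Z_0·(1 + Γ)/(1 − Γ) = 83.1·(1.18 + j0.056)/(0.82 − j0.056)

Z_L ≈ 119 + j13.8 Ω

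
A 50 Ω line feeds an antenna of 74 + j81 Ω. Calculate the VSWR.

VSWR ≈ 3.66

Γ = (Z_L − Z_0)/(Z_L + Z_0) = (24 + j81)/(124 + j81)
|Γ| = 84.5/148 = 0.57
VSWR = (1 + |Γ|)/(1 − |Γ|) = 1.57/0.43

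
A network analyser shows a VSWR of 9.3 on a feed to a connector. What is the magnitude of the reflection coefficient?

|Γ| = (S − 1)/(S + 1) = (9.3 − 1)/(9.3 + 1) = 8.3/10.3

|Γ| ≈ 0.806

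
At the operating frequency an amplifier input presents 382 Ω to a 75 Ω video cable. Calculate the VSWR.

For a purely resistive load, VSWR = R_L/Z_0 or Z_0/R_L (whichever > 1) = 382/75

VSWR ≈ 5.09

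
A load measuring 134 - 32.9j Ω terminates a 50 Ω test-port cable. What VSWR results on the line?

VSWR ≈ 2.87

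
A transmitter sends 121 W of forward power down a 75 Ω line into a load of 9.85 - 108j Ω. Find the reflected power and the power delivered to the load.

P_reflected ≈ 102 W; P_delivered ≈ 19 W

|Γ| = |(-65.15 − j108)/(84.85 − j108)| = 0.918
|Γ|² = 0.843
P_refl = |Γ|²·P_inc = 102 W, P_del = (1 − |Γ|²)·P_inc = 19 W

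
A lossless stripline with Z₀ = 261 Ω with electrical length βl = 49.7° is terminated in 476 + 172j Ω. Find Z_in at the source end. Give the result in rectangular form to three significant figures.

tan(βl) = tan(49.7°) = 1.18
Z_in = Z_0·(Z_L + jZ_0·tanβl)/(Z_0 + jZ_L·tanβl)
     = 261·(476 + j480)/(58.2 + j561)

Z_in ≈ 243 − j196 Ω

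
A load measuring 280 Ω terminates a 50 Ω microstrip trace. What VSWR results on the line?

VSWR ≈ 5.6

Γ = (280 − 50)/(280 + 50) = 0.697
VSWR = (1 + 0.697)/(1 − 0.697)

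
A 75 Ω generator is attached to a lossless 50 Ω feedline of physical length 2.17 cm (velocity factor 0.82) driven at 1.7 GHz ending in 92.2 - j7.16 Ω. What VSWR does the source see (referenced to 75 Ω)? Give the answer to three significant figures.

λ = v/f = 0.82·c / 1.7 GHz = 0.145 m
βl = 2π·l/λ = 2π × 0.15 = 54°
tan(βl) = 1.38
Z_in = Z_0·(Z_L + jZ_0·tanβl)/(Z_0 + jZ_L·tanβl) = 33.9 − j20.4 Ω
Γ_s = (Z_in − Z_s)/(Z_in + Z_s) = (-41.1 − j20.4)/(109 − j20.4), |Γ_s| = 0.414
VSWR = (1 + |Γ_s|)/(1 − |Γ_s|)

VSWR ≈ 2.41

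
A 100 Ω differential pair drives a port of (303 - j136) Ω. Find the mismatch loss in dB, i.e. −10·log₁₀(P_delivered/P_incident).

Γ = (203 − j136)/(403 − j136), |Γ| = 0.574
|Γ|² = 0.33, so P_del/P_inc = 1 − |Γ|² = 0.67
ML = −10·log₁₀(1 − |Γ|²)

mismatch loss ≈ 1.74 dB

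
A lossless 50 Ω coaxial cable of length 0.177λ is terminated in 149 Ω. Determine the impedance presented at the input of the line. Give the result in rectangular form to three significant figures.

Z_in ≈ 20.3 − j21.3 Ω

βl = 2π × 0.177 = 63.7°
tan(βl) = tan(63.7°) = 2.03
Z_in = Z_0·(Z_L + jZ_0·tanβl)/(Z_0 + jZ_L·tanβl)
     = 50·(149 + j101)/(50 + j302)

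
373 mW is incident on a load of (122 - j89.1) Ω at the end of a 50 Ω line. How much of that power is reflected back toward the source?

|Γ| = |(72 − j89.1)/(172 − j89.1)| = 0.591
|Γ|² = 0.35
P_refl = |Γ|²·P_inc = 130 mW, P_del = (1 − |Γ|²)·P_inc = 243 mW

P_reflected ≈ 130 mW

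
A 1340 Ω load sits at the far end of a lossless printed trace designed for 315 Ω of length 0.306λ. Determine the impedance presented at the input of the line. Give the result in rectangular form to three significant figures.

βl = 2π × 0.306 = 110°
tan(βl) = tan(110°) = -2.72
Z_in = Z_0·(Z_L + jZ_0·tanβl)/(Z_0 + jZ_L·tanβl)
     = 315·(1340 − j858)/(315 − j3650)

Z_in ≈ 83.4 + j108 Ω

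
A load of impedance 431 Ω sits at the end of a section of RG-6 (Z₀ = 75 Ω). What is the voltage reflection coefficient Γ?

Γ = 0.704

Γ = (Z_L − Z_0)/(Z_L + Z_0) = (431 − 75)/(431 + 75) = 356/506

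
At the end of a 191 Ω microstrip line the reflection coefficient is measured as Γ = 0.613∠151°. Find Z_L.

Z_L ≈ 48.7 + j46.4 Ω

Z_L = Z_0·(1 + Γ)/(1 − Γ) = 191·(0.464 + j0.297)/(1.54 − j0.297)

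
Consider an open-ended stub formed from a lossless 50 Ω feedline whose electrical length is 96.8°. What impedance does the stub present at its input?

Z_in ≈ +j5.96 Ω

tan(βl) = -8.39
For an open-ended stub, Z_in = −jZ_0·cot(βl) = −jZ_0/tan(βl)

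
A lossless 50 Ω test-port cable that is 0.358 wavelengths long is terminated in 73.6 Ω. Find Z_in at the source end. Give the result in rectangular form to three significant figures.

βl = 2π × 0.358 = 129°
tan(βl) = tan(129°) = -1.24
Z_in = Z_0·(Z_L + jZ_0·tanβl)/(Z_0 + jZ_L·tanβl)
     = 50·(73.6 − j62)/(50 − j91.3)

Z_in ≈ 43.1 + j16.7 Ω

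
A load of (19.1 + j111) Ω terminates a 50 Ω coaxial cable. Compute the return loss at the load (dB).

Γ = (-30.9 + j111)/(69.1 + j111), |Γ| = 0.881
RL = −20·log₁₀|Γ| = −20·log₁₀(0.881)

RL ≈ 1.1 dB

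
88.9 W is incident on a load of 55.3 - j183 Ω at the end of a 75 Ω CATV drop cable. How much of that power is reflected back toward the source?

|Γ| = |(-19.7 − j183)/(130.3 − j183)| = 0.819
|Γ|² = 0.671
P_refl = |Γ|²·P_inc = 59.7 W, P_del = (1 − |Γ|²)·P_inc = 29.2 W

P_reflected ≈ 59.7 W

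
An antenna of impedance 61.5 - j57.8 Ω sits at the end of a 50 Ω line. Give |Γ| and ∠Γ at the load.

Γ ≈ 0.469 ∠ -51.3°

Γ = (Z_L − Z_0)/(Z_L + Z_0) = (11.5 − j57.8)/(111.5 − j57.8)
|Γ| = 58.9/126 = 0.469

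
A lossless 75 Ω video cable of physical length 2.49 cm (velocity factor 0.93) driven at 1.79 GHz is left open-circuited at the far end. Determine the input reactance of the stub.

X_in ≈ -47.8 Ω (capacitive)

λ = v/f = 0.93·c / 1.79 GHz = 0.156 m
βl = 2π·l/λ = 2π × 0.16 = 57.5°
tan(βl) = 1.57
For an open-circuited stub, Z_in = −jZ_0·cot(βl) = −jZ_0/tan(βl)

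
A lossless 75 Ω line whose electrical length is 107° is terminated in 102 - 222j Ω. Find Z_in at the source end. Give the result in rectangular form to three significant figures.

Z_in ≈ 12.5 + j47.4 Ω

tan(βl) = tan(107°) = -3.27
Z_in = Z_0·(Z_L + jZ_0·tanβl)/(Z_0 + jZ_L·tanβl)
     = 75·(102 − j467)/(-651 − j334)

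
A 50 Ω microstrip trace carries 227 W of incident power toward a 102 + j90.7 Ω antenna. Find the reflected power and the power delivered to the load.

P_reflected ≈ 79.2 W; P_delivered ≈ 148 W

|Γ| = |(52 + j90.7)/(152 + j90.7)| = 0.591
|Γ|² = 0.349
P_refl = |Γ|²·P_inc = 79.2 W, P_del = (1 − |Γ|²)·P_inc = 148 W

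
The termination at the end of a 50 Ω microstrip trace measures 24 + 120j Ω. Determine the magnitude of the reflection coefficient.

Γ = (Z_L − Z_0)/(Z_L + Z_0) = (-26 + j120)/(74 + j120)
|Γ| = 123/141

|Γ| ≈ 0.871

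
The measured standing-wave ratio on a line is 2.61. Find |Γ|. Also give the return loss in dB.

|Γ| = (S − 1)/(S + 1) = (2.61 − 1)/(2.61 + 1) = 1.61/3.61
RL = −20·log₁₀|Γ| = −20·log₁₀(0.446)

|Γ| ≈ 0.446; return loss ≈ 7.01 dB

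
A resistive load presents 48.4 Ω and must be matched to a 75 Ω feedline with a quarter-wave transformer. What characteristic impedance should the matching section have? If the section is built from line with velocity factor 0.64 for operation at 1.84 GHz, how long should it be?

Z_qwt ≈ 60.2 Ω; length ≈ 2.61 cm

Z_qwt = √(Z_0·R_L) = √(75 × 48.4) = √3630
λ = 0.64·c/f = 0.104 m, so l = λ/4 = 0.0261 m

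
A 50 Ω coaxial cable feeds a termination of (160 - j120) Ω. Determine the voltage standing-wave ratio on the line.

Γ = (Z_L − Z_0)/(Z_L + Z_0) = (110 − j120)/(210 − j120)
|Γ| = 163/242 = 0.673
VSWR = (1 + |Γ|)/(1 − |Γ|) = 1.67/0.327

VSWR ≈ 5.12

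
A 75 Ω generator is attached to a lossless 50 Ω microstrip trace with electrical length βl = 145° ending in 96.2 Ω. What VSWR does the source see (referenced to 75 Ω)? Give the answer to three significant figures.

tan(βl) = -0.7
Z_in = Z_0·(Z_L + jZ_0·tanβl)/(Z_0 + jZ_L·tanβl) = 50.9 + j33.6 Ω
Γ_s = (Z_in − Z_s)/(Z_in + Z_s) = (-24.1 + j33.6)/(126 + j33.6), |Γ_s| = 0.317
VSWR = (1 + |Γ_s|)/(1 − |Γ_s|)

VSWR ≈ 1.93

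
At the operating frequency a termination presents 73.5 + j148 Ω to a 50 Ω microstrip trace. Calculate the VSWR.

VSWR ≈ 7.99

Γ = (Z_L − Z_0)/(Z_L + Z_0) = (23.5 + j148)/(123.5 + j148)
|Γ| = 150/193 = 0.777
VSWR = (1 + |Γ|)/(1 − |Γ|) = 1.78/0.223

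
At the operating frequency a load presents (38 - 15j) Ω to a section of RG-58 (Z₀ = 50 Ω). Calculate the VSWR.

VSWR ≈ 1.55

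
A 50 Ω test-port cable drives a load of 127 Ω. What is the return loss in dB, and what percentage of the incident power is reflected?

RL ≈ 7.23 dB; 18.9% of incident power reflected

Γ = (127 − 50)/(127 + 50) = 0.435
RL = −20·log₁₀(0.435) = 7.23 dB
P_refl/P_inc = |Γ|² = 0.189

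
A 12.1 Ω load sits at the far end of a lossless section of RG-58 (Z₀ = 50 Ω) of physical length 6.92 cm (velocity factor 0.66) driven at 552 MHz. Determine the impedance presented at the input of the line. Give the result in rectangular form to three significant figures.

λ = v/f = 0.66·c / 552 MHz = 0.359 m
βl = 2π·l/λ = 2π × 0.193 = 69.5°
tan(βl) = tan(69.5°) = 2.67
Z_in = Z_0·(Z_L + jZ_0·tanβl)/(Z_0 + jZ_L·tanβl)
     = 50·(12.1 + j133)/(50 + j32.3)

Z_in ≈ 69.3 + j88.6 Ω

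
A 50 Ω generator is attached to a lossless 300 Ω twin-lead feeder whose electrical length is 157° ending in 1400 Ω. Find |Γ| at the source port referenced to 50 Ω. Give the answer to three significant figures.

|Γ| ≈ 0.92

tan(βl) = -0.424
Z_in = Z_0·(Z_L + jZ_0·tanβl)/(Z_0 + jZ_L·tanβl) = 336 + j537 Ω
Γ_s = (Z_in − Z_s)/(Z_in + Z_s) = (286 + j537)/(386 + j537), |Γ_s| = 0.92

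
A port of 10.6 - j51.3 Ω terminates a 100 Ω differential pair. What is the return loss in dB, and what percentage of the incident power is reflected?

Γ = (-89.4 − j51.3)/(110.6 − j51.3), |Γ| = 0.845
RL = −20·log₁₀(0.845) = 1.46 dB
P_refl/P_inc = |Γ|² = 0.715

RL ≈ 1.46 dB; 71.5% of incident power reflected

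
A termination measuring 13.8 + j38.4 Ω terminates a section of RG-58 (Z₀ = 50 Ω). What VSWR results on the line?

Γ = (Z_L − Z_0)/(Z_L + Z_0) = (-36.2 + j38.4)/(63.8 + j38.4)
|Γ| = 52.8/74.5 = 0.709
VSWR = (1 + |Γ|)/(1 − |Γ|) = 1.71/0.291

VSWR ≈ 5.87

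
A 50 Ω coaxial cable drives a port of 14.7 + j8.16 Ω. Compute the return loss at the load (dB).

RL ≈ 5.11 dB

Γ = (-35.3 + j8.16)/(64.7 + j8.16), |Γ| = 0.556
RL = −20·log₁₀|Γ| = −20·log₁₀(0.556)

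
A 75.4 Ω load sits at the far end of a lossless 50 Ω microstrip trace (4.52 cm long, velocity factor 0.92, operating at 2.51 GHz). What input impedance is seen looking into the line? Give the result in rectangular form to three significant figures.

Z_in ≈ 55.5 + j21.1 Ω

λ = v/f = 0.92·c / 2.51 GHz = 0.11 m
βl = 2π·l/λ = 2π × 0.411 = 148°
tan(βl) = tan(148°) = -0.625
Z_in = Z_0·(Z_L + jZ_0·tanβl)/(Z_0 + jZ_L·tanβl)
     = 50·(75.4 − j31.3)/(50 − j47.2)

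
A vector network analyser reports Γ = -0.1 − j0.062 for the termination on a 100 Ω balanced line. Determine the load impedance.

Z_L ≈ 81.2 − j10.2 Ω

Z_L = Z_0·(1 + Γ)/(1 − Γ) = 100·(0.9 − j0.062)/(1.1 + j0.062)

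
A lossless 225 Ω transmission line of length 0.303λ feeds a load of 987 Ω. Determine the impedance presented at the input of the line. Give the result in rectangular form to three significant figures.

βl = 2π × 0.303 = 109°
tan(βl) = tan(109°) = -2.89
Z_in = Z_0·(Z_L + jZ_0·tanβl)/(Z_0 + jZ_L·tanβl)
     = 225·(987 − j650)/(225 − j2850)

Z_in ≈ 57.1 + j73.3 Ω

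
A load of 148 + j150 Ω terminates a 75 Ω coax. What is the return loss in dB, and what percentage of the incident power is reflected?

RL ≈ 4.14 dB; 38.5% of incident power reflected

Γ = (73 + j150)/(223 + j150), |Γ| = 0.621
RL = −20·log₁₀(0.621) = 4.14 dB
P_refl/P_inc = |Γ|² = 0.385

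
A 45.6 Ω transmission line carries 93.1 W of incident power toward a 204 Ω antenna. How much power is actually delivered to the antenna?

Γ = (204 − 45.6)/(204 + 45.6) = 0.635
|Γ|² = 0.403
P_refl = |Γ|²·P_inc = 37.5 W, P_del = (1 − |Γ|²)·P_inc = 55.6 W

P_delivered ≈ 55.6 W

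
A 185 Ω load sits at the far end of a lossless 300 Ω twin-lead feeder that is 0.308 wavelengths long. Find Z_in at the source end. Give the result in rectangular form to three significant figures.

βl = 2π × 0.308 = 111°
tan(βl) = tan(111°) = -2.62
Z_in = Z_0·(Z_L + jZ_0·tanβl)/(Z_0 + jZ_L·tanβl)
     = 300·(185 − j786)/(300 − j485)

Z_in ≈ 403 − j135 Ω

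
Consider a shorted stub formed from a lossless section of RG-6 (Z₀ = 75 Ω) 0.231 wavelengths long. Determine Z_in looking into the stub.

βl = 2π × 0.231 = 83.2°
tan(βl) = 8.34
For a shorted stub, Z_in = jZ_0·tan(βl)

Z_in ≈ +j625 Ω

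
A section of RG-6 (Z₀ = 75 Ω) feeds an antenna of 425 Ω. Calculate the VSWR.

VSWR ≈ 5.67

Γ = (425 − 75)/(425 + 75) = 0.7
VSWR = (1 + 0.7)/(1 − 0.7)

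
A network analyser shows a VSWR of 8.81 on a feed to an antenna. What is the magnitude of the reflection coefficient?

|Γ| = (S − 1)/(S + 1) = (8.81 − 1)/(8.81 + 1) = 7.81/9.81

|Γ| ≈ 0.796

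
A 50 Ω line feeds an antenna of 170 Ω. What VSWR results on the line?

For a purely resistive load, VSWR = R_L/Z_0 or Z_0/R_L (whichever > 1) = 170/50

VSWR ≈ 3.4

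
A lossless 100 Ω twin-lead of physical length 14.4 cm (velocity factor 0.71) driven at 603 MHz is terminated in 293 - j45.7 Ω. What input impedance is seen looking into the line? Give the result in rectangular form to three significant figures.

λ = v/f = 0.71·c / 603 MHz = 0.353 m
βl = 2π·l/λ = 2π × 0.408 = 147°
tan(βl) = tan(147°) = -0.655
Z_in = Z_0·(Z_L + jZ_0·tanβl)/(Z_0 + jZ_L·tanβl)
     = 100·(293 − j111)/(70 − j192)

Z_in ≈ 100 + j116 Ω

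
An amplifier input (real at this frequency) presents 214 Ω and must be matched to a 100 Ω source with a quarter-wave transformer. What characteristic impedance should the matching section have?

Z_qwt = √(Z_0·R_L) = √(100 × 214) = √21400

Z_qwt ≈ 146 Ω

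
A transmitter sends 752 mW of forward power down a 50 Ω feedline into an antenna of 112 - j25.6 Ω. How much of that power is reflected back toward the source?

|Γ| = |(62 − j25.6)/(162 − j25.6)| = 0.409
|Γ|² = 0.167
P_refl = |Γ|²·P_inc = 126 mW, P_del = (1 − |Γ|²)·P_inc = 626 mW

P_reflected ≈ 126 mW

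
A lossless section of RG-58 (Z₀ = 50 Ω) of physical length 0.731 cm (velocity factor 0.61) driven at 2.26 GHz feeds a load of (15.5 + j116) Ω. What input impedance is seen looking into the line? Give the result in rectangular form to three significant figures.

Z_in ≈ 81.5 − j276 Ω

λ = v/f = 0.61·c / 2.26 GHz = 0.081 m
βl = 2π·l/λ = 2π × 0.0903 = 32.5°
tan(βl) = tan(32.5°) = 0.637
Z_in = Z_0·(Z_L + jZ_0·tanβl)/(Z_0 + jZ_L·tanβl)
     = 50·(15.5 + j148)/(-23.9 + j9.87)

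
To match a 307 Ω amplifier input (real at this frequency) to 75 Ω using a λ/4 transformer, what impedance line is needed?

Z_qwt ≈ 152 Ω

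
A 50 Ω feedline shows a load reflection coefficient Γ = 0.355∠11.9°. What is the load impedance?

Z_L ≈ 101 + j17 Ω

Z_L = Z_0·(1 + Γ)/(1 − Γ) = 50·(1.35 + j0.0732)/(0.653 − j0.0732)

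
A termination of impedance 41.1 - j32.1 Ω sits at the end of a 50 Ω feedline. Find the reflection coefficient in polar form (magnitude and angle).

Γ = (Z_L − Z_0)/(Z_L + Z_0) = (-8.9 − j32.1)/(91.1 − j32.1)
|Γ| = 33.3/96.6 = 0.345

Γ ≈ 0.345 ∠ -86.1°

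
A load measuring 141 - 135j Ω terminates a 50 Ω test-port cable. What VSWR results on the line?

VSWR ≈ 5.58

Γ = (Z_L − Z_0)/(Z_L + Z_0) = (91 − j135)/(191 − j135)
|Γ| = 163/234 = 0.696
VSWR = (1 + |Γ|)/(1 − |Γ|) = 1.7/0.304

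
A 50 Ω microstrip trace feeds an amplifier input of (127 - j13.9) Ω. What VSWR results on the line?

VSWR ≈ 2.58

Γ = (Z_L − Z_0)/(Z_L + Z_0) = (77 − j13.9)/(177 − j13.9)
|Γ| = 78.2/178 = 0.441
VSWR = (1 + |Γ|)/(1 − |Γ|) = 1.44/0.559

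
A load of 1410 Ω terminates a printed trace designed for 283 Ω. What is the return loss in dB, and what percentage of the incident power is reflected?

RL ≈ 3.53 dB; 44.3% of incident power reflected

Γ = (1410 − 283)/(1410 + 283) = 0.666
RL = −20·log₁₀(0.666) = 3.53 dB
P_refl/P_inc = |Γ|² = 0.443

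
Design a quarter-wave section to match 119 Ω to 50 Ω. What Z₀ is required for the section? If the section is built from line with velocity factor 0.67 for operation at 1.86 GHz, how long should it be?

Z_qwt ≈ 77.1 Ω; length ≈ 2.7 cm

Z_qwt = √(Z_0·R_L) = √(50 × 119) = √5950
λ = 0.67·c/f = 0.108 m, so l = λ/4 = 0.027 m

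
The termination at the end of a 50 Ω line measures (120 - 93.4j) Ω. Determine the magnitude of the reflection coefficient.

|Γ| ≈ 0.602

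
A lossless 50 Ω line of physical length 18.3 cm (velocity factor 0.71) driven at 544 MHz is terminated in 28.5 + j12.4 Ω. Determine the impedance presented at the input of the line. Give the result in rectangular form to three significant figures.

Z_in ≈ 26.6 + j4.9 Ω

λ = v/f = 0.71·c / 544 MHz = 0.392 m
βl = 2π·l/λ = 2π × 0.467 = 168°
tan(βl) = tan(168°) = -0.208
Z_in = Z_0·(Z_L + jZ_0·tanβl)/(Z_0 + jZ_L·tanβl)
     = 50·(28.5 + j2.01)/(52.6 − j5.92)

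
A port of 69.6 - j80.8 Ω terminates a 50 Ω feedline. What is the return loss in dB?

RL ≈ 4.79 dB

Γ = (19.6 − j80.8)/(119.6 − j80.8), |Γ| = 0.576
RL = −20·log₁₀|Γ| = −20·log₁₀(0.576)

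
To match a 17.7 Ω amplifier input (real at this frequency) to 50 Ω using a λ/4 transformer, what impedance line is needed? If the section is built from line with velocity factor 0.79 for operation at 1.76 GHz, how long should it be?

Z_qwt ≈ 29.7 Ω; length ≈ 3.37 cm

Z_qwt = √(Z_0·R_L) = √(50 × 17.7) = √885
λ = 0.79·c/f = 0.135 m, so l = λ/4 = 0.0337 m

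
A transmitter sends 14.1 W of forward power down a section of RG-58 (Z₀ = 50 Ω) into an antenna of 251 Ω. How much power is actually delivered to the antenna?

Γ = (251 − 50)/(251 + 50) = 0.668
|Γ|² = 0.446
P_refl = |Γ|²·P_inc = 6.29 W, P_del = (1 − |Γ|²)·P_inc = 7.81 W

P_delivered ≈ 7.81 W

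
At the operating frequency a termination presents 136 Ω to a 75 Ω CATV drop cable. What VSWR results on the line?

Γ = (136 − 75)/(136 + 75) = 0.289
VSWR = (1 + 0.289)/(1 − 0.289)

VSWR ≈ 1.81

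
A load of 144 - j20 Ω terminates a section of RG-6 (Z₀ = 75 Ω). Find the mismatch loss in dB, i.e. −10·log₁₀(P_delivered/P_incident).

Γ = (69 − j20)/(219 − j20), |Γ| = 0.327
|Γ|² = 0.107, so P_del/P_inc = 1 − |Γ|² = 0.893
ML = −10·log₁₀(1 − |Γ|²)

mismatch loss ≈ 0.49 dB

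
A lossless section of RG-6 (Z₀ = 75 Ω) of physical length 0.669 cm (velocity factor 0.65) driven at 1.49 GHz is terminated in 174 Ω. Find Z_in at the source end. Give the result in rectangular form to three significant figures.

λ = v/f = 0.65·c / 1.49 GHz = 0.131 m
βl = 2π·l/λ = 2π × 0.0511 = 18.4°
tan(βl) = tan(18.4°) = 0.333
Z_in = Z_0·(Z_L + jZ_0·tanβl)/(Z_0 + jZ_L·tanβl)
     = 75·(174 + j25)/(75 + j57.9)

Z_in ≈ 121 − j68.5 Ω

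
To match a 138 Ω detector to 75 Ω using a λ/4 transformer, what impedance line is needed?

Z_qwt = √(Z_0·R_L) = √(75 × 138) = √10350

Z_qwt ≈ 102 Ω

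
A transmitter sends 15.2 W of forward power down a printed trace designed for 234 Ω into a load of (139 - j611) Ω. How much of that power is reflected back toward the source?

|Γ| = |(-95 − j611)/(373 − j611)| = 0.864
|Γ|² = 0.746
P_refl = |Γ|²·P_inc = 11.3 W, P_del = (1 − |Γ|²)·P_inc = 3.86 W

P_reflected ≈ 11.3 W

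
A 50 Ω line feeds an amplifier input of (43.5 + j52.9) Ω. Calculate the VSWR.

Γ = (Z_L − Z_0)/(Z_L + Z_0) = (-6.5 + j52.9)/(93.5 + j52.9)
|Γ| = 53.3/107 = 0.496
VSWR = (1 + |Γ|)/(1 − |Γ|) = 1.5/0.504

VSWR ≈ 2.97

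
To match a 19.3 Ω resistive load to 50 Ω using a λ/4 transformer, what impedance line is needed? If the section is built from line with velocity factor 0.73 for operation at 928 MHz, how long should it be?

Z_qwt ≈ 31.1 Ω; length ≈ 5.9 cm

Z_qwt = √(Z_0·R_L) = √(50 × 19.3) = √965
λ = 0.73·c/f = 0.236 m, so l = λ/4 = 0.059 m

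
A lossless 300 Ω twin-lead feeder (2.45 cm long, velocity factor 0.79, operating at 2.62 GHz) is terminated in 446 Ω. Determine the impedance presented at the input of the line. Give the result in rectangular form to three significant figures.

λ = v/f = 0.79·c / 2.62 GHz = 0.0905 m
βl = 2π·l/λ = 2π × 0.271 = 97.5°
tan(βl) = tan(97.5°) = -7.59
Z_in = Z_0·(Z_L + jZ_0·tanβl)/(Z_0 + jZ_L·tanβl)
     = 300·(446 − j2280)/(300 − j3390)

Z_in ≈ 204 + j21.5 Ω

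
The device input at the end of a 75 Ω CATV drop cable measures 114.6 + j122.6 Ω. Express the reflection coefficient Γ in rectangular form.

Γ = (Z_L − Z_0)/(Z_L + Z_0) = (39.6 + j122.6)/(189.6 + j122.6)

Γ ≈ 0.442 + j0.361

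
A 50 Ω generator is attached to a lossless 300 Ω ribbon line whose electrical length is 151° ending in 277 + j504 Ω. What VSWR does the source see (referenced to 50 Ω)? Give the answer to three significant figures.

tan(βl) = -0.554
Z_in = Z_0·(Z_L + jZ_0·tanβl)/(Z_0 + jZ_L·tanβl) = 90.7 + j199 Ω
Γ_s = (Z_in − Z_s)/(Z_in + Z_s) = (40.7 + j199)/(141 + j199), |Γ_s| = 0.833
VSWR = (1 + |Γ_s|)/(1 − |Γ_s|)

VSWR ≈ 11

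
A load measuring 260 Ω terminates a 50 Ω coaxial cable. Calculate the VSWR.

VSWR ≈ 5.2

Γ = (260 − 50)/(260 + 50) = 0.677
VSWR = (1 + 0.677)/(1 − 0.677)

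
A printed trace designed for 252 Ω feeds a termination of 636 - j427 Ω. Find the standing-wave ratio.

VSWR ≈ 3.79

Γ = (Z_L − Z_0)/(Z_L + Z_0) = (384 − j427)/(888 − j427)
|Γ| = 574/985 = 0.583
VSWR = (1 + |Γ|)/(1 − |Γ|) = 1.58/0.417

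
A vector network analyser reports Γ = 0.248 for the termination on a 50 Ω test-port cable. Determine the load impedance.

Z_L = Z_0·(1 + Γ)/(1 − Γ) = 50·(1.25)/(0.752)

Z_L ≈ 83 Ω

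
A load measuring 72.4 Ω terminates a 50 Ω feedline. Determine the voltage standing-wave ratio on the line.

Γ = (72.4 − 50)/(72.4 + 50) = 0.183
VSWR = (1 + 0.183)/(1 − 0.183)

VSWR ≈ 1.45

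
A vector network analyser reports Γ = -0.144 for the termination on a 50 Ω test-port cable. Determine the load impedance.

Z_L = Z_0·(1 + Γ)/(1 − Γ) = 50·(0.856)/(1.14)

Z_L ≈ 37.4 Ω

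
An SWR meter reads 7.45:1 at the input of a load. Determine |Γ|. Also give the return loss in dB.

|Γ| ≈ 0.763; return loss ≈ 2.35 dB

|Γ| = (S − 1)/(S + 1) = (7.45 − 1)/(7.45 + 1) = 6.45/8.45
RL = −20·log₁₀|Γ| = −20·log₁₀(0.763)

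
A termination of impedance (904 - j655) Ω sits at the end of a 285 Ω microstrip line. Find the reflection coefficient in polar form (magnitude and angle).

Γ ≈ 0.664 ∠ -17.8°

Γ = (Z_L − Z_0)/(Z_L + Z_0) = (619 − j655)/(1189 − j655)
|Γ| = 901/1360 = 0.664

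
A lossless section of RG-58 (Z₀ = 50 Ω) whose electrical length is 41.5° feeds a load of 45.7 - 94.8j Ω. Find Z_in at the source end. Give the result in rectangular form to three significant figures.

Z_in ≈ 10.4 − j22 Ω

tan(βl) = tan(41.5°) = 0.885
Z_in = Z_0·(Z_L + jZ_0·tanβl)/(Z_0 + jZ_L·tanβl)
     = 50·(45.7 − j50.6)/(134 + j40.4)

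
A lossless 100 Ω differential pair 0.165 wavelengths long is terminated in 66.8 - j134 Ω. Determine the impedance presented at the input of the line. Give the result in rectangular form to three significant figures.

Z_in ≈ 21.6 + j3.28 Ω

βl = 2π × 0.165 = 59.4°
tan(βl) = tan(59.4°) = 1.69
Z_in = Z_0·(Z_L + jZ_0·tanβl)/(Z_0 + jZ_L·tanβl)
     = 100·(66.8 + j35.1)/(327 + j113)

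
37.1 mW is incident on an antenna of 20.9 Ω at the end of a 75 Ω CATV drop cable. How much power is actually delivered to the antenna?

Γ = (20.9 − 75)/(20.9 + 75) = -0.564
|Γ|² = 0.318
P_refl = |Γ|²·P_inc = 11.8 mW, P_del = (1 − |Γ|²)·P_inc = 25.3 mW

P_delivered ≈ 25.3 mW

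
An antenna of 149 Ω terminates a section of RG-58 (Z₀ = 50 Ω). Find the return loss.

Γ = (149 − 50)/(149 + 50) = 0.497
RL = −20·log₁₀|Γ| = −20·log₁₀(0.497)

RL ≈ 6.06 dB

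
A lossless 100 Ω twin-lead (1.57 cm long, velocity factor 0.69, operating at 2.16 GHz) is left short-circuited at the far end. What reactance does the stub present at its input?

λ = v/f = 0.69·c / 2.16 GHz = 0.0958 m
βl = 2π·l/λ = 2π × 0.164 = 59°
tan(βl) = 1.66
For a short-circuited stub, Z_in = jZ_0·tan(βl)

X_in ≈ 166 Ω (inductive)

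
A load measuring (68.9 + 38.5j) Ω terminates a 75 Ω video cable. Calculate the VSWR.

VSWR ≈ 1.71

Γ = (Z_L − Z_0)/(Z_L + Z_0) = (-6.1 + j38.5)/(143.9 + j38.5)
|Γ| = 39/149 = 0.262
VSWR = (1 + |Γ|)/(1 − |Γ|) = 1.26/0.738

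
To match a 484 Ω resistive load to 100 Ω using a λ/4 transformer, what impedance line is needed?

Z_qwt ≈ 220 Ω

Z_qwt = √(Z_0·R_L) = √(100 × 484) = √48400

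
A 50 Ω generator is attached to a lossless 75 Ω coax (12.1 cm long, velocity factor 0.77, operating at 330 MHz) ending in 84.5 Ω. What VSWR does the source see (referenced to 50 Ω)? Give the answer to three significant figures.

VSWR ≈ 1.42

λ = v/f = 0.77·c / 330 MHz = 0.7 m
βl = 2π·l/λ = 2π × 0.173 = 62.2°
tan(βl) = 1.9
Z_in = Z_0·(Z_L + jZ_0·tanβl)/(Z_0 + jZ_L·tanβl) = 69.8 − j6.88 Ω
Γ_s = (Z_in − Z_s)/(Z_in + Z_s) = (19.8 − j6.88)/(120 − j6.88), |Γ_s| = 0.175
VSWR = (1 + |Γ_s|)/(1 − |Γ_s|)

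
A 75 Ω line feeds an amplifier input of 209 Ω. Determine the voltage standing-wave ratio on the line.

Γ = (209 − 75)/(209 + 75) = 0.472
VSWR = (1 + 0.472)/(1 − 0.472)

VSWR ≈ 2.79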